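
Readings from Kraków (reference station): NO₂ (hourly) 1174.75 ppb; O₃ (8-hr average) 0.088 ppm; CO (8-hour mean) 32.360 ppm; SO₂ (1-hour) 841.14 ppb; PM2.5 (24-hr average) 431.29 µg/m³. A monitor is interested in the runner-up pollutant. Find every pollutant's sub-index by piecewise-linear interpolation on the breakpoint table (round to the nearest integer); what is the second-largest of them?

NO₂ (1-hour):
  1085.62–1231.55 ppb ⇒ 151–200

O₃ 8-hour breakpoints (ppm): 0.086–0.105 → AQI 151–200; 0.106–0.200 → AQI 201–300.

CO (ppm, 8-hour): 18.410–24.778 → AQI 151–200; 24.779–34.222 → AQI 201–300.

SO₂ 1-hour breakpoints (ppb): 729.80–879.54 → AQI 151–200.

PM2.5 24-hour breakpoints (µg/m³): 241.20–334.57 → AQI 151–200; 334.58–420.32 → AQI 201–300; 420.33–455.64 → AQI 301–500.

NO₂: 1174.75 lies in 1085.62–1231.55, so I_lo=151, I_hi=200, C_lo=1085.62, C_hi=1231.55.
(200−151)/(1231.55−1085.62) × (1174.75−1085.62) + 151 = 49/145.93 × 89.13 + 151 ≈ 180.93 → 181.
O₃: row 0.086–0.105 (AQI 151–200). (200−151)·(0.088−0.086)/(0.105−0.086) + 151 = 49·0.002/0.019 + 151 ≈ 156.16 → 156.
CO: 32.360 lies in 24.779–34.222, so I_lo=201, I_hi=300, C_lo=24.779, C_hi=34.222.
(300−201)/(34.222−24.779) × (32.360−24.779) + 201 = 99/9.443 × 7.581 + 201 ≈ 280.48 → 280.
SO₂: row 729.80–879.54 (AQI 151–200). (200−151)·(841.14−729.80)/(879.54−729.80) + 151 = 49·111.34/149.74 + 151 ≈ 187.43 → 187.
PM2.5 431.29: bracket 420.33–455.64 → index 301–500; slope 199/35.31, offset 10.96.
AQI = 301 + 199/35.31·10.96 ≈ 362.77 ⇒ 363.
Sub-indices: NO₂→181, O₃→156, CO→280, SO₂→187, PM2.5→363. Ranked high→low: 363, 280, 187, 181, 156. Second-highest sub-index = 280.

280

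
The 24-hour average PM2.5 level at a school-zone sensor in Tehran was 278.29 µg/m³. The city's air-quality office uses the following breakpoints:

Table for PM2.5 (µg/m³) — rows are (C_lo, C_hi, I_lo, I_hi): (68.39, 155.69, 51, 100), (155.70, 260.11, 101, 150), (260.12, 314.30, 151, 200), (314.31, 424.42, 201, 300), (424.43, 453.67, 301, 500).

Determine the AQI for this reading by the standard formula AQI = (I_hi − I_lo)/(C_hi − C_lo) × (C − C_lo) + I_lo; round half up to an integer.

PM2.5: row 260.12–314.30 (AQI 151–200). (200−151)·(278.29−260.12)/(314.30−260.12) + 151 = 49·18.17/54.18 + 151 ≈ 167.43 → 167.
AQI 167 falls in the Unhealthy category.

167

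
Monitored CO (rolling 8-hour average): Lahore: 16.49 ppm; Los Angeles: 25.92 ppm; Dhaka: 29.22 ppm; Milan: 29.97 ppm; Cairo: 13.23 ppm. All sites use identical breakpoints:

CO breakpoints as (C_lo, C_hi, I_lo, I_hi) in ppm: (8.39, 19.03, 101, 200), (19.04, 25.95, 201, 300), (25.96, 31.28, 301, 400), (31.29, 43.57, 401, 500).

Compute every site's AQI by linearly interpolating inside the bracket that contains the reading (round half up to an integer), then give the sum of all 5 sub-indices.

Lahore: row 8.39–19.03 (AQI 101–200). (200−101)·(16.49−8.39)/(19.03−8.39) + 101 = 99·8.10/10.64 + 101 ≈ 176.37 → 176.
Los Angeles: 25.92 ∈ [19.04, 25.95] ↔ index [201, 300].
201 + (25.92−19.04)·(300−201)/(25.95−19.04) = 201 + 6.88·99/6.91 ≈ 299.57, so AQI = 300.
Dhaka: row 25.96–31.28 (AQI 301–400). (400−301)·(29.22−25.96)/(31.28−25.96) + 301 = 99·3.26/5.32 + 301 ≈ 361.67 → 362.
Milan: 29.97 lies in 25.96–31.28, so I_lo=301, I_hi=400, C_lo=25.96, C_hi=31.28.
(400−301)/(31.28−25.96) × (29.97−25.96) + 301 = 99/5.32 × 4.01 + 301 ≈ 375.62 → 376.
Cairo: 13.23 ∈ [8.39, 19.03] ↔ index [101, 200].
101 + (13.23−8.39)·(200−101)/(19.03−8.39) = 101 + 4.84·99/10.64 ≈ 146.03, so AQI = 146.
AQIs: Lahore=176, Los Angeles=300, Dhaka=362, Milan=376, Cairo=146. Sum = 176 + 300 + 362 + 376 + 146 = 1360.

1360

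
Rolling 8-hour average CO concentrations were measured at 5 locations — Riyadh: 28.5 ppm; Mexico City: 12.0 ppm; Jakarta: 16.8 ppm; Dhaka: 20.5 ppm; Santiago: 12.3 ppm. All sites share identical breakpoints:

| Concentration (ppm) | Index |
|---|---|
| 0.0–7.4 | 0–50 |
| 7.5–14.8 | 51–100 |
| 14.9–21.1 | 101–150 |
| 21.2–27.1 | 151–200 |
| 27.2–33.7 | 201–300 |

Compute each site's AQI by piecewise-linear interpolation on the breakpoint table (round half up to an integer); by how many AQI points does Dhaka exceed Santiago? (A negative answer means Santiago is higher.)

62

Riyadh 28.5: bracket 27.2–33.7 → index 201–300; slope 99/6.5, offset 1.3.
AQI = 201 + 99/6.5·1.3 ≈ 220.80 ⇒ 221.
Mexico City: 12.0 lies in 7.5–14.8, so I_lo=51, I_hi=100, C_lo=7.5, C_hi=14.8.
(100−51)/(14.8−7.5) × (12.0−7.5) + 51 = 49/7.3 × 4.5 + 51 ≈ 81.21 → 81.
Jakarta: 16.8 ∈ [14.9, 21.1] ↔ index [101, 150].
101 + (16.8−14.9)·(150−101)/(21.1−14.9) = 101 + 1.9·49/6.2 ≈ 116.02, so AQI = 116.
Dhaka: row 14.9–21.1 (AQI 101–150). (150−101)·(20.5−14.9)/(21.1−14.9) + 101 = 49·5.6/6.2 + 101 ≈ 145.26 → 145.
Santiago: 12.3 ∈ [7.5, 14.8] ↔ index [51, 100].
51 + (12.3−7.5)·(100−51)/(14.8−7.5) = 51 + 4.8·49/7.3 ≈ 83.22, so AQI = 83.
AQIs: Riyadh=221, Mexico City=81, Jakarta=116, Dhaka=145, Santiago=83. Dhaka (145) − Santiago (83) = 62.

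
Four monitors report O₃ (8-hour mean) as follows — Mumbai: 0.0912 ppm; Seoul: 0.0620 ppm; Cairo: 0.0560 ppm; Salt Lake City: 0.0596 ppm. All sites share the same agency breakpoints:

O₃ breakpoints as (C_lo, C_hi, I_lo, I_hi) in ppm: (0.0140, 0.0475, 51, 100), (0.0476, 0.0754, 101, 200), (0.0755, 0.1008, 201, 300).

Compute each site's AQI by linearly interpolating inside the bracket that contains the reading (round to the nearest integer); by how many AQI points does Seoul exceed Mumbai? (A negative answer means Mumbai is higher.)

-110

Mumbai: row 0.0755–0.1008 (AQI 201–300). (300−201)·(0.0912−0.0755)/(0.1008−0.0755) + 201 = 99·0.0157/0.0253 + 201 ≈ 262.43 → 262.
Seoul: 0.0620 ∈ [0.0476, 0.0754] ↔ index [101, 200].
101 + (0.0620−0.0476)·(200−101)/(0.0754−0.0476) = 101 + 0.0144·99/0.0278 ≈ 152.28, so AQI = 152.
Cairo: 0.0560 lies in 0.0476–0.0754, so I_lo=101, I_hi=200, C_lo=0.0476, C_hi=0.0754.
(200−101)/(0.0754−0.0476) × (0.0560−0.0476) + 101 = 99/0.0278 × 0.0084 + 101 ≈ 130.91 → 131.
Salt Lake City 0.0596: bracket 0.0476–0.0754 → index 101–200; slope 99/0.0278, offset 0.0120.
AQI = 101 + 99/0.0278·0.0120 ≈ 143.73 ⇒ 144.
AQIs: Mumbai=262, Seoul=152, Cairo=131, Salt Lake City=144. Seoul (152) − Mumbai (262) = -110.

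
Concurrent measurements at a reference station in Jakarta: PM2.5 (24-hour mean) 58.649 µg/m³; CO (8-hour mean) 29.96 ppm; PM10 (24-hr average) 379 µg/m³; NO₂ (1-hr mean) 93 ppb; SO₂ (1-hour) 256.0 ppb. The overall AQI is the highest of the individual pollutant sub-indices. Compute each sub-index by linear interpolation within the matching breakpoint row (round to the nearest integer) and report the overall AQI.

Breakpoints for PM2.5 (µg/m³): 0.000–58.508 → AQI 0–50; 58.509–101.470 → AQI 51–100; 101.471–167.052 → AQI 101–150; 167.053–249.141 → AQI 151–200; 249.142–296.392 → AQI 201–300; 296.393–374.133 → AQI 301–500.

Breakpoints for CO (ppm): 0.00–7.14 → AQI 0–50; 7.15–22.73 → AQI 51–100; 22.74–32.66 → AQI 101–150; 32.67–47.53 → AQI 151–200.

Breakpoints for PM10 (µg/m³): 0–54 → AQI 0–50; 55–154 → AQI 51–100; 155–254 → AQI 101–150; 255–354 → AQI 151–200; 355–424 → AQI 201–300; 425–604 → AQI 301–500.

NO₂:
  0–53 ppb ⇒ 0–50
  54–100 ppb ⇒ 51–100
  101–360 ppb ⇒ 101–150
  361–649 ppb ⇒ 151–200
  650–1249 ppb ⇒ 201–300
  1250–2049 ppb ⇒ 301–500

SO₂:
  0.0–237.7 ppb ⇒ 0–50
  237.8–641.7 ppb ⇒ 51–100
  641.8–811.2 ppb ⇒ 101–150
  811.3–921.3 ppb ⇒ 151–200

PM2.5: 58.649 lies in 58.509–101.470, so I_lo=51, I_hi=100, C_lo=58.509, C_hi=101.470.
(100−51)/(101.470−58.509) × (58.649−58.509) + 51 = 49/42.961 × 0.140 + 51 ≈ 51.16 → 51.
CO 29.96: bracket 22.74–32.66 → index 101–150; slope 49/9.92, offset 7.22.
AQI = 101 + 49/9.92·7.22 ≈ 136.66 ⇒ 137.
PM10 379: bracket 355–424 → index 201–300; slope 99/69, offset 24.
AQI = 201 + 99/69·24 ≈ 235.43 ⇒ 235.
NO₂: row 54–100 (AQI 51–100). (100−51)·(93−54)/(100−54) + 51 = 49·39/46 + 51 ≈ 92.54 → 93.
SO₂: row 237.8–641.7 (AQI 51–100). (100−51)·(256.0−237.8)/(641.7−237.8) + 51 = 49·18.2/403.9 + 51 ≈ 53.21 → 53.
Sub-indices: PM2.5→51, CO→137, PM10→235, NO₂→93, SO₂→53. Overall AQI = max = 235; dominant pollutant is PM10.
AQI 235: Very Unhealthy.

235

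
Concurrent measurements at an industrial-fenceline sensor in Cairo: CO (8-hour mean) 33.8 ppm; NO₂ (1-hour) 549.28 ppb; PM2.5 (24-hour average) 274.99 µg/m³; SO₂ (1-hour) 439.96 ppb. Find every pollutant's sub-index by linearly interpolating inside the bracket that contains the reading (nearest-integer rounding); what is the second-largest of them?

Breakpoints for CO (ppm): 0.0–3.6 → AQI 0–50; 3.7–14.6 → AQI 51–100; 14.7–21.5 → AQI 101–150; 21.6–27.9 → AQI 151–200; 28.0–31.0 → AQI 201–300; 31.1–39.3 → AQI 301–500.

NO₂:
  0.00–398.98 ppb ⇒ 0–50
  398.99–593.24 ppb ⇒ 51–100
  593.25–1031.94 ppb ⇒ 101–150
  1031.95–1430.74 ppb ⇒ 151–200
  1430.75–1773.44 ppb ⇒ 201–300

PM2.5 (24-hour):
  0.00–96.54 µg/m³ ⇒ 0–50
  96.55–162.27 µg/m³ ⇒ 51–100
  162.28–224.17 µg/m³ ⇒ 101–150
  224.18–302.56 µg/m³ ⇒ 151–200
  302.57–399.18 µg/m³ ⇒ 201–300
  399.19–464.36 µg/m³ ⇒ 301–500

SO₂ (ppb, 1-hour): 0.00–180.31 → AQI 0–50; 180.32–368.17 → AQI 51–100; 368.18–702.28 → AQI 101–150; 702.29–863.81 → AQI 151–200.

CO: 33.8 ∈ [31.1, 39.3] ↔ index [301, 500].
301 + (33.8−31.1)·(500−301)/(39.3−31.1) = 301 + 2.7·199/8.2 ≈ 366.52, so AQI = 367.
NO₂: 549.28 ∈ [398.99, 593.24] ↔ index [51, 100].
51 + (549.28−398.99)·(100−51)/(593.24−398.99) = 51 + 150.29·49/194.25 ≈ 88.91, so AQI = 89.
PM2.5: 274.99 ∈ [224.18, 302.56] ↔ index [151, 200].
151 + (274.99−224.18)·(200−151)/(302.56−224.18) = 151 + 50.81·49/78.38 ≈ 182.76, so AQI = 183.
SO₂: 439.96 lies in 368.18–702.28, so I_lo=101, I_hi=150, C_lo=368.18, C_hi=702.28.
(150−101)/(702.28−368.18) × (439.96−368.18) + 101 = 49/334.10 × 71.78 + 101 ≈ 111.53 → 112.
Sub-indices: CO→367, NO₂→89, PM2.5→183, SO₂→112. Ranked high→low: 367, 183, 112, 89. Second-highest sub-index = 183.

183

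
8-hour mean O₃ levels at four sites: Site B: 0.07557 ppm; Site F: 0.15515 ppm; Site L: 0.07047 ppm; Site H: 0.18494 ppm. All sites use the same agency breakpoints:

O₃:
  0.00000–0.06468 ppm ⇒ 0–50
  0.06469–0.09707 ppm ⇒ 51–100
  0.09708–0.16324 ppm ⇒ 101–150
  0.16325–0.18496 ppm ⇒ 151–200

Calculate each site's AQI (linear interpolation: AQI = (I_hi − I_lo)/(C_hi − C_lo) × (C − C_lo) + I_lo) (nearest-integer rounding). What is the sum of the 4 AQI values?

471

Site B 0.07557: bracket 0.06469–0.09707 → index 51–100; slope 49/0.03238, offset 0.01088.
AQI = 51 + 49/0.03238·0.01088 ≈ 67.46 ⇒ 67.
Site F 0.15515: bracket 0.09708–0.16324 → index 101–150; slope 49/0.06616, offset 0.05807.
AQI = 101 + 49/0.06616·0.05807 ≈ 144.01 ⇒ 144.
Site L: row 0.06469–0.09707 (AQI 51–100). (100−51)·(0.07047−0.06469)/(0.09707−0.06469) + 51 = 49·0.00578/0.03238 + 51 ≈ 59.75 → 60.
Site H: 0.18494 lies in 0.16325–0.18496, so I_lo=151, I_hi=200, C_lo=0.16325, C_hi=0.18496.
(200−151)/(0.18496−0.16325) × (0.18494−0.16325) + 151 = 49/0.02171 × 0.02169 + 151 ≈ 199.95 → 200.
AQIs: Site B=67, Site F=144, Site L=60, Site H=200. Sum = 67 + 144 + 60 + 200 = 471.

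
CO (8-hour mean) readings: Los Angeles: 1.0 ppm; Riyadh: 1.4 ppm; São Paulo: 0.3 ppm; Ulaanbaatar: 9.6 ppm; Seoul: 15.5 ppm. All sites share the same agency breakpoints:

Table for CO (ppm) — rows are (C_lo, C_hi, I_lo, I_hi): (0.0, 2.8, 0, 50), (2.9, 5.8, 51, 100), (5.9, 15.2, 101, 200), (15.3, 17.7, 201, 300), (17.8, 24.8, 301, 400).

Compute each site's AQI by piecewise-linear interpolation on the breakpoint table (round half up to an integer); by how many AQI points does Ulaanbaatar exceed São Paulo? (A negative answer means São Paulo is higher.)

135

Los Angeles: row 0.0–2.8 (AQI 0–50). (50−0)·(1.0−0.0)/(2.8−0.0) + 0 = 50·1.0/2.8 + 0 ≈ 17.86 → 18.
Riyadh: 1.4 lies in 0.0–2.8, so I_lo=0, I_hi=50, C_lo=0.0, C_hi=2.8.
(50−0)/(2.8−0.0) × (1.4−0.0) + 0 = 50/2.8 × 1.4 + 0 ≈ 25.00 → 25.
São Paulo: row 0.0–2.8 (AQI 0–50). (50−0)·(0.3−0.0)/(2.8−0.0) + 0 = 50·0.3/2.8 + 0 ≈ 5.36 → 5.
Ulaanbaatar: 9.6 ∈ [5.9, 15.2] ↔ index [101, 200].
101 + (9.6−5.9)·(200−101)/(15.2−5.9) = 101 + 3.7·99/9.3 ≈ 140.39, so AQI = 140.
Seoul: 15.5 lies in 15.3–17.7, so I_lo=201, I_hi=300, C_lo=15.3, C_hi=17.7.
(300−201)/(17.7−15.3) × (15.5−15.3) + 201 = 99/2.4 × 0.2 + 201 ≈ 209.25 → 209.
AQIs: Los Angeles=18, Riyadh=25, São Paulo=5, Ulaanbaatar=140, Seoul=209. Ulaanbaatar (140) − São Paulo (5) = 135.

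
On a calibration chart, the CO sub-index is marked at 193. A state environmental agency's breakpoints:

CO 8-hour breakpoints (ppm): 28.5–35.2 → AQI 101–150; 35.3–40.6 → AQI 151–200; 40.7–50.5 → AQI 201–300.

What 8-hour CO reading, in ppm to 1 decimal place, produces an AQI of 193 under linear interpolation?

AQI 193 lies in the 151–200 band, which corresponds to 35.3–40.6 ppm.
C = 35.3 + (193−151)×(40.6−35.3)/(200−151) = 35.3 + 42×5.3/49 ≈ 39.843 ppm → 39.8 ppm to 1 dp.

39.8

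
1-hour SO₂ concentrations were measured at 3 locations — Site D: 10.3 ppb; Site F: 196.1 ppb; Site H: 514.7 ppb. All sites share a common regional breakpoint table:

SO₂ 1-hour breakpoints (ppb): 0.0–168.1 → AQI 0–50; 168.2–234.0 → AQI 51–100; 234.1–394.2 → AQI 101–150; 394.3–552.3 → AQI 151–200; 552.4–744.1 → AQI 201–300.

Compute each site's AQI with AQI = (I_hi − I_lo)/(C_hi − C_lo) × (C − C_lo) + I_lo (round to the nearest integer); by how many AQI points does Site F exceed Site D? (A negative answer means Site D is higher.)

Site D: row 0.0–168.1 (AQI 0–50). (50−0)·(10.3−0.0)/(168.1−0.0) + 0 = 50·10.3/168.1 + 0 ≈ 3.06 → 3.
Site F: row 168.2–234.0 (AQI 51–100). (100−51)·(196.1−168.2)/(234.0−168.2) + 51 = 49·27.9/65.8 + 51 ≈ 71.78 → 72.
Site H: row 394.3–552.3 (AQI 151–200). (200−151)·(514.7−394.3)/(552.3−394.3) + 151 = 49·120.4/158.0 + 151 ≈ 188.34 → 188.
AQIs: Site D=3, Site F=72, Site H=188. Site F (72) − Site D (3) = 69.

69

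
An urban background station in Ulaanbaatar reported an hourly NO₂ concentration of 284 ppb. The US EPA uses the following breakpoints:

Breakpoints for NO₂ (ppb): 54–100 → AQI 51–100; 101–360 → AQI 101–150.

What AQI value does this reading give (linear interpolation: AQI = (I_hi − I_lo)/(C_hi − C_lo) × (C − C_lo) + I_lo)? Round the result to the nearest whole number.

NO₂: 284 ∈ [101, 360] ↔ index [101, 150].
101 + (284−101)·(150−101)/(360−101) = 101 + 183·49/259 ≈ 135.62, so AQI = 136.
AQI 136 falls in the Unhealthy for Sensitive Groups category.

136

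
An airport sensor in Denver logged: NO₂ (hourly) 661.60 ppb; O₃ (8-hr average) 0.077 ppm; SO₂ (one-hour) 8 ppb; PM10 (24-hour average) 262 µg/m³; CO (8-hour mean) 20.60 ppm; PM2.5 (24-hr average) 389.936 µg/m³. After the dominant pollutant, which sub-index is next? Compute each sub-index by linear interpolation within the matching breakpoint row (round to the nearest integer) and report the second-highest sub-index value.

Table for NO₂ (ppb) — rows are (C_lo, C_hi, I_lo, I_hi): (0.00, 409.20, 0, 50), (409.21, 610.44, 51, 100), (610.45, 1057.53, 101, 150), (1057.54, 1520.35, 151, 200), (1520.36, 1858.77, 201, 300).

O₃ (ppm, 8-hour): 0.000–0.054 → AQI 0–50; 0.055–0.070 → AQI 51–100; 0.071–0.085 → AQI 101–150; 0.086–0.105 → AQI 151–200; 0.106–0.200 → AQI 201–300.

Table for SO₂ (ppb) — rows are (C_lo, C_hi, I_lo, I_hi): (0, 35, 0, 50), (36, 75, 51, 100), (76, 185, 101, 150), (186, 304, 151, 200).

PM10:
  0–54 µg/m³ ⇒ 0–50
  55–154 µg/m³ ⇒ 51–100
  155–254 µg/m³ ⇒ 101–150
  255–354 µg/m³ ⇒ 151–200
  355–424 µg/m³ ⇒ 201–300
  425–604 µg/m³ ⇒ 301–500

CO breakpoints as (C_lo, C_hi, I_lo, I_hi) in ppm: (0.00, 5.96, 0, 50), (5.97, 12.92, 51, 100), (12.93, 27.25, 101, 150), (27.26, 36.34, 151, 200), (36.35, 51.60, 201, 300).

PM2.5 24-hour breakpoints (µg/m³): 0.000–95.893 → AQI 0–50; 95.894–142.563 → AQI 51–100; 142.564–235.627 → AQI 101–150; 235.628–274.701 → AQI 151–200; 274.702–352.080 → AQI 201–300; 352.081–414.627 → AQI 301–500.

154

NO₂: row 610.45–1057.53 (AQI 101–150). (150−101)·(661.60−610.45)/(1057.53−610.45) + 101 = 49·51.15/447.08 + 101 ≈ 106.61 → 107.
O₃: 0.077 ∈ [0.071, 0.085] ↔ index [101, 150].
101 + (0.077−0.071)·(150−101)/(0.085−0.071) = 101 + 0.006·49/0.014 ≈ 122.00, so AQI = 122.
SO₂: 8 lies in 0–35, so I_lo=0, I_hi=50, C_lo=0, C_hi=35.
(50−0)/(35−0) × (8−0) + 0 = 50/35 × 8 + 0 ≈ 11.43 → 11.
PM10 262: bracket 255–354 → index 151–200; slope 49/99, offset 7.
AQI = 151 + 49/99·7 ≈ 154.46 ⇒ 154.
CO: 20.60 lies in 12.93–27.25, so I_lo=101, I_hi=150, C_lo=12.93, C_hi=27.25.
(150−101)/(27.25−12.93) × (20.60−12.93) + 101 = 49/14.32 × 7.67 + 101 ≈ 127.25 → 127.
PM2.5: 389.936 ∈ [352.081, 414.627] ↔ index [301, 500].
301 + (389.936−352.081)·(500−301)/(414.627−352.081) = 301 + 37.855·199/62.546 ≈ 421.44, so AQI = 421.
Sub-indices: NO₂→107, O₃→122, SO₂→11, PM10→154, CO→127, PM2.5→421. Ranked high→low: 421, 154, 127, 122, 107, 11. Second-highest sub-index = 154.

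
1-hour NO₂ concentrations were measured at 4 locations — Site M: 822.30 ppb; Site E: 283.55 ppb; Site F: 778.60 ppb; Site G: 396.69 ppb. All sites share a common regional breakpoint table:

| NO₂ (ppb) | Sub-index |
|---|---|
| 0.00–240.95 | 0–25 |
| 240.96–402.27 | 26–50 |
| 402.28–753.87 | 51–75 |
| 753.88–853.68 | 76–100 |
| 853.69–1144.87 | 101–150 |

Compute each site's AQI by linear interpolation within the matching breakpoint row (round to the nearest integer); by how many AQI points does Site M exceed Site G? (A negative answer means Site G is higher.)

Site M: row 753.88–853.68 (AQI 76–100). (100−76)·(822.30−753.88)/(853.68−753.88) + 76 = 24·68.42/99.80 + 76 ≈ 92.45 → 92.
Site E: row 240.96–402.27 (AQI 26–50). (50−26)·(283.55−240.96)/(402.27−240.96) + 26 = 24·42.59/161.31 + 26 ≈ 32.34 → 32.
Site F: 778.60 lies in 753.88–853.68, so I_lo=76, I_hi=100, C_lo=753.88, C_hi=853.68.
(100−76)/(853.68−753.88) × (778.60−753.88) + 76 = 24/99.80 × 24.72 + 76 ≈ 81.94 → 82.
Site G: 396.69 lies in 240.96–402.27, so I_lo=26, I_hi=50, C_lo=240.96, C_hi=402.27.
(50−26)/(402.27−240.96) × (396.69−240.96) + 26 = 24/161.31 × 155.73 + 26 ≈ 49.17 → 49.
AQIs: Site M=92, Site E=32, Site F=82, Site G=49. Site M (92) − Site G (49) = 43.

43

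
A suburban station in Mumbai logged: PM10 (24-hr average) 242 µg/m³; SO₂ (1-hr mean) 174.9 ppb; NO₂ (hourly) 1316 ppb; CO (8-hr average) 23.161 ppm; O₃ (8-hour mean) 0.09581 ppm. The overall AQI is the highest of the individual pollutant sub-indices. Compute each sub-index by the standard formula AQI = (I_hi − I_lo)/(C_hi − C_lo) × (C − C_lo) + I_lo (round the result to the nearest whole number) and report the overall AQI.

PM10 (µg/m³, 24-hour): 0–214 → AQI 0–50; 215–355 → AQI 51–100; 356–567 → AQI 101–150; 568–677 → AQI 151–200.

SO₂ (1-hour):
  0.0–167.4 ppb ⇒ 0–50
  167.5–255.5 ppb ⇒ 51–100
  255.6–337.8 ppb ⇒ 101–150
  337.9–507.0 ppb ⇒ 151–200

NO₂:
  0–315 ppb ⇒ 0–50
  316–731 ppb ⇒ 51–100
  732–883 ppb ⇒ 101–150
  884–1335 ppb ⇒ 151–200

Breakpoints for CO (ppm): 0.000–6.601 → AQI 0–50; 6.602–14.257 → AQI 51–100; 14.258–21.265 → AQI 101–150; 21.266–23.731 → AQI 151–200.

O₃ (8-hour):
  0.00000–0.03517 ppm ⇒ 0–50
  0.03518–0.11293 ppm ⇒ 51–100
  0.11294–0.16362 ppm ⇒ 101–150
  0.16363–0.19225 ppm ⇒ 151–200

PM10: 242 lies in 215–355, so I_lo=51, I_hi=100, C_lo=215, C_hi=355.
(100−51)/(355−215) × (242−215) + 51 = 49/140 × 27 + 51 ≈ 60.45 → 60.
SO₂ 174.9: bracket 167.5–255.5 → index 51–100; slope 49/88.0, offset 7.4.
AQI = 51 + 49/88.0·7.4 ≈ 55.12 ⇒ 55.
NO₂: 1316 lies in 884–1335, so I_lo=151, I_hi=200, C_lo=884, C_hi=1335.
(200−151)/(1335−884) × (1316−884) + 151 = 49/451 × 432 + 151 ≈ 197.94 → 198.
CO: 23.161 lies in 21.266–23.731, so I_lo=151, I_hi=200, C_lo=21.266, C_hi=23.731.
(200−151)/(23.731−21.266) × (23.161−21.266) + 151 = 49/2.465 × 1.895 + 151 ≈ 188.67 → 189.
O₃: row 0.03518–0.11293 (AQI 51–100). (100−51)·(0.09581−0.03518)/(0.11293−0.03518) + 51 = 49·0.06063/0.07775 + 51 ≈ 89.21 → 89.
Sub-indices: PM10→60, SO₂→55, NO₂→198, CO→189, O₃→89. Overall AQI = max = 198; dominant pollutant is NO₂.

198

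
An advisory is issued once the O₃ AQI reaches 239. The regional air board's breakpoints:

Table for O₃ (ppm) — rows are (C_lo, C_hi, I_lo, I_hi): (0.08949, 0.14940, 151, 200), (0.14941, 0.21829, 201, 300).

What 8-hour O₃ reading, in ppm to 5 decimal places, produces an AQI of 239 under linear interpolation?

AQI 239 lies in the 201–300 band, which corresponds to 0.14941–0.21829 ppm.
C = 0.14941 + (239−201)×(0.21829−0.14941)/(300−201) = 0.14941 + 38×0.06888/99 ≈ 0.1758488 ppm → 0.17585 ppm to 5 dp.

0.17585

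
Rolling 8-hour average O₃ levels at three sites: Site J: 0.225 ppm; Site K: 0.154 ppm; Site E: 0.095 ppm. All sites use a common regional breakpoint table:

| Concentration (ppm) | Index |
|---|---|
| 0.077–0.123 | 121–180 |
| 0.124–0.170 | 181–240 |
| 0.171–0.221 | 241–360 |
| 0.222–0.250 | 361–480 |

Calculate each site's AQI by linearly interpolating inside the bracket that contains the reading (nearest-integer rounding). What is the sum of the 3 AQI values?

Site J: 0.225 lies in 0.222–0.250, so I_lo=361, I_hi=480, C_lo=0.222, C_hi=0.250.
(480−361)/(0.250−0.222) × (0.225−0.222) + 361 = 119/0.028 × 0.003 + 361 ≈ 373.75 → 374.
Site K: 0.154 lies in 0.124–0.170, so I_lo=181, I_hi=240, C_lo=0.124, C_hi=0.170.
(240−181)/(0.170−0.124) × (0.154−0.124) + 181 = 59/0.046 × 0.030 + 181 ≈ 219.48 → 219.
Site E: 0.095 ∈ [0.077, 0.123] ↔ index [121, 180].
121 + (0.095−0.077)·(180−121)/(0.123−0.077) = 121 + 0.018·59/0.046 ≈ 144.09, so AQI = 144.
AQIs: Site J=374, Site K=219, Site E=144. Sum = 374 + 219 + 144 = 737.

737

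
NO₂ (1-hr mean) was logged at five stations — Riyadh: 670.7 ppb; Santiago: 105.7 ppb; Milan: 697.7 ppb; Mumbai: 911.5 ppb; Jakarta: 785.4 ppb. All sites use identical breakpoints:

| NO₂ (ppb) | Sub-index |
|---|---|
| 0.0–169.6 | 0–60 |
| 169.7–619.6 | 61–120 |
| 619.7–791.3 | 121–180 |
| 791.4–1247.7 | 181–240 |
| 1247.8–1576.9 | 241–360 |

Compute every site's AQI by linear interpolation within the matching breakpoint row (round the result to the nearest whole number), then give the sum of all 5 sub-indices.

Riyadh: row 619.7–791.3 (AQI 121–180). (180−121)·(670.7−619.7)/(791.3−619.7) + 121 = 59·51.0/171.6 + 121 ≈ 138.53 → 139.
Santiago: 105.7 lies in 0.0–169.6, so I_lo=0, I_hi=60, C_lo=0.0, C_hi=169.6.
(60−0)/(169.6−0.0) × (105.7−0.0) + 0 = 60/169.6 × 105.7 + 0 ≈ 37.39 → 37.
Milan: 697.7 lies in 619.7–791.3, so I_lo=121, I_hi=180, C_lo=619.7, C_hi=791.3.
(180−121)/(791.3−619.7) × (697.7−619.7) + 121 = 59/171.6 × 78.0 + 121 ≈ 147.82 → 148.
Mumbai: row 791.4–1247.7 (AQI 181–240). (240−181)·(911.5−791.4)/(1247.7−791.4) + 181 = 59·120.1/456.3 + 181 ≈ 196.53 → 197.
Jakarta: row 619.7–791.3 (AQI 121–180). (180−121)·(785.4−619.7)/(791.3−619.7) + 121 = 59·165.7/171.6 + 121 ≈ 177.97 → 178.
AQIs: Riyadh=139, Santiago=37, Milan=148, Mumbai=197, Jakarta=178. Sum = 139 + 37 + 148 + 197 + 178 = 699.

699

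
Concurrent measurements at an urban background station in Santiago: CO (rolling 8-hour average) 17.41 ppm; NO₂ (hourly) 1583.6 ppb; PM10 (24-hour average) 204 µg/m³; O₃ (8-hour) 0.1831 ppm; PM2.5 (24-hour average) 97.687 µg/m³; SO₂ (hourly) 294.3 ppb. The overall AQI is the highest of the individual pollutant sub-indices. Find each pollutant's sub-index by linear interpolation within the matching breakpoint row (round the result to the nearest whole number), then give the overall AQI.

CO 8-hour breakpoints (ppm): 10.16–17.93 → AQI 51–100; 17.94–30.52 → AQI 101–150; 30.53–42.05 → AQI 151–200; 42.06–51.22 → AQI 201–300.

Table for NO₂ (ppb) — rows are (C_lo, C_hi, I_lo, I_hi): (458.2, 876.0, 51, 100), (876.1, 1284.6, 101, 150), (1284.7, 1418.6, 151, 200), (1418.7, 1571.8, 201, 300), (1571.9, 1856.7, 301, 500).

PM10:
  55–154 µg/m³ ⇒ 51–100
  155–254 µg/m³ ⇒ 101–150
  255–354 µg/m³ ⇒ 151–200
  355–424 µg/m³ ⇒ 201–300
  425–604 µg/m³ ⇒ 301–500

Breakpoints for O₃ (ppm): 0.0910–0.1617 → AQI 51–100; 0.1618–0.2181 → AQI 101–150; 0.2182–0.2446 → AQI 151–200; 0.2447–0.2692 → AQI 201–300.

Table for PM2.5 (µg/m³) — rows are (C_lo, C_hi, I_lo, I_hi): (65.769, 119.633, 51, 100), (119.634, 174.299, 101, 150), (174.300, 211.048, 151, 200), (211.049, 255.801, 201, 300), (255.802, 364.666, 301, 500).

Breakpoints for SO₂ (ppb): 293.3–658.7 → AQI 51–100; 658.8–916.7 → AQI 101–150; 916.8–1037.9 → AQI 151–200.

309

CO: 17.41 lies in 10.16–17.93, so I_lo=51, I_hi=100, C_lo=10.16, C_hi=17.93.
(100−51)/(17.93−10.16) × (17.41−10.16) + 51 = 49/7.77 × 7.25 + 51 ≈ 96.72 → 97.
NO₂: row 1571.9–1856.7 (AQI 301–500). (500−301)·(1583.6−1571.9)/(1856.7−1571.9) + 301 = 199·11.7/284.8 + 301 ≈ 309.18 → 309.
PM10 204: bracket 155–254 → index 101–150; slope 49/99, offset 49.
AQI = 101 + 49/99·49 ≈ 125.25 ⇒ 125.
O₃: 0.1831 ∈ [0.1618, 0.2181] ↔ index [101, 150].
101 + (0.1831−0.1618)·(150−101)/(0.2181−0.1618) = 101 + 0.0213·49/0.0563 ≈ 119.54, so AQI = 120.
PM2.5: 97.687 lies in 65.769–119.633, so I_lo=51, I_hi=100, C_lo=65.769, C_hi=119.633.
(100−51)/(119.633−65.769) × (97.687−65.769) + 51 = 49/53.864 × 31.918 + 51 ≈ 80.04 → 80.
SO₂: 294.3 ∈ [293.3, 658.7] ↔ index [51, 100].
51 + (294.3−293.3)·(100−51)/(658.7−293.3) = 51 + 1.0·49/365.4 ≈ 51.13, so AQI = 51.
Sub-indices: CO→97, NO₂→309, PM10→125, O₃→120, PM2.5→80, SO₂→51. Overall AQI = max = 309; dominant pollutant is NO₂.
AQI 309: Hazardous.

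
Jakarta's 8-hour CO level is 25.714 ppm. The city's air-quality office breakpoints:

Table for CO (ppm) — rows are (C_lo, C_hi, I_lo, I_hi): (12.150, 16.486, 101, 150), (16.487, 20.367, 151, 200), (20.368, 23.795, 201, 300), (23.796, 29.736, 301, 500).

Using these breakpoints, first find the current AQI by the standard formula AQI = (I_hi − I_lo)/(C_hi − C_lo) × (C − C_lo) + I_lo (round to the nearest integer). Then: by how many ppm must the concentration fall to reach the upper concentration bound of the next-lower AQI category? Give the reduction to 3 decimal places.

CO: 25.714 lies in 23.796–29.736, so I_lo=301, I_hi=500, C_lo=23.796, C_hi=29.736.
(500−301)/(29.736−23.796) × (25.714−23.796) + 301 = 199/5.940 × 1.918 + 301 ≈ 365.26 → 365.
Current AQI 365 is in the Hazardous range (301–500). The next-lower category tops out at AQI 300, whose upper concentration bound is 23.795 ppm.
Reduction needed = 25.714 − 23.795 = 1.919 ppm.

1.919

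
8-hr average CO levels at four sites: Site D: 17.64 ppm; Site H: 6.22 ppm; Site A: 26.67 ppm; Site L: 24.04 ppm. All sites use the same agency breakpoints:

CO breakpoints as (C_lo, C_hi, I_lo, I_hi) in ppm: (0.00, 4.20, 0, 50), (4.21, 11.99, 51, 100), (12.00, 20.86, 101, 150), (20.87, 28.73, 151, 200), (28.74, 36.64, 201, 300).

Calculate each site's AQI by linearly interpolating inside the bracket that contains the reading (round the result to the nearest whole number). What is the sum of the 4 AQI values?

Site D: 17.64 ∈ [12.00, 20.86] ↔ index [101, 150].
101 + (17.64−12.00)·(150−101)/(20.86−12.00) = 101 + 5.64·49/8.86 ≈ 132.19, so AQI = 132.
Site H: 6.22 lies in 4.21–11.99, so I_lo=51, I_hi=100, C_lo=4.21, C_hi=11.99.
(100−51)/(11.99−4.21) × (6.22−4.21) + 51 = 49/7.78 × 2.01 + 51 ≈ 63.66 → 64.
Site A: 26.67 ∈ [20.87, 28.73] ↔ index [151, 200].
151 + (26.67−20.87)·(200−151)/(28.73−20.87) = 151 + 5.80·49/7.86 ≈ 187.16, so AQI = 187.
Site L 24.04: bracket 20.87–28.73 → index 151–200; slope 49/7.86, offset 3.17.
AQI = 151 + 49/7.86·3.17 ≈ 170.76 ⇒ 171.
AQIs: Site D=132, Site H=64, Site A=187, Site L=171. Sum = 132 + 64 + 187 + 171 = 554.

554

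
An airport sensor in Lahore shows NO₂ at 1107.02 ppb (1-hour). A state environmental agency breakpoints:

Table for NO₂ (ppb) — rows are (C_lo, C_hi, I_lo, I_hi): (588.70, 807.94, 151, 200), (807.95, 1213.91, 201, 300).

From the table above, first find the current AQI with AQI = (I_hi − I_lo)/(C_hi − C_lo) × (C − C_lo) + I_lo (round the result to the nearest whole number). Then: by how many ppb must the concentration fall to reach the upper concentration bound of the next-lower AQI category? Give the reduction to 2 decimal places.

NO₂: row 807.95–1213.91 (AQI 201–300). (300−201)·(1107.02−807.95)/(1213.91−807.95) + 201 = 99·299.07/405.96 + 201 ≈ 273.93 → 274.
Current AQI 274 is in the Very Unhealthy range (201–300). The next-lower category tops out at AQI 200, whose upper concentration bound is 807.94 ppb.
Reduction needed = 1107.02 − 807.94 = 299.08 ppb.

299.08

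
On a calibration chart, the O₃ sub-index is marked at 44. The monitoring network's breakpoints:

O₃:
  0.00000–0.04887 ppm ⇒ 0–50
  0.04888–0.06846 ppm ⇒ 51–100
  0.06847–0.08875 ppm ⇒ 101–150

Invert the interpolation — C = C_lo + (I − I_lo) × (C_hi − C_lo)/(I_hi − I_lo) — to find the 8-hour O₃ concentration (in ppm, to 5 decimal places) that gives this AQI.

AQI 44 lies in the 0–50 band, which corresponds to 0.00000–0.04887 ppm.
C = 0.00000 + (44−0)×(0.04887−0.00000)/(50−0) = 0.00000 + 44×0.04887/50 ≈ 0.0430056 ppm → 0.04301 ppm to 5 dp.

0.04301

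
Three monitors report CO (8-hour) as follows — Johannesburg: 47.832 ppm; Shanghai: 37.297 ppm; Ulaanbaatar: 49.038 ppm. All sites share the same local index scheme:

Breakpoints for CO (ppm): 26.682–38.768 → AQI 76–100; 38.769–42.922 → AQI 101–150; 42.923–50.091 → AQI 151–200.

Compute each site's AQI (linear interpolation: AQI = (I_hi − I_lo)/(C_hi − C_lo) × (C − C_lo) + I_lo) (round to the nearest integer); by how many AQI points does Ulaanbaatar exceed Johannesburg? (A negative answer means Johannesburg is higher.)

8

Johannesburg: row 42.923–50.091 (AQI 151–200). (200−151)·(47.832−42.923)/(50.091−42.923) + 151 = 49·4.909/7.168 + 151 ≈ 184.56 → 185.
Shanghai: 37.297 lies in 26.682–38.768, so I_lo=76, I_hi=100, C_lo=26.682, C_hi=38.768.
(100−76)/(38.768−26.682) × (37.297−26.682) + 76 = 24/12.086 × 10.615 + 76 ≈ 97.08 → 97.
Ulaanbaatar: row 42.923–50.091 (AQI 151–200). (200−151)·(49.038−42.923)/(50.091−42.923) + 151 = 49·6.115/7.168 + 151 ≈ 192.80 → 193.
AQIs: Johannesburg=185, Shanghai=97, Ulaanbaatar=193. Ulaanbaatar (193) − Johannesburg (185) = 8.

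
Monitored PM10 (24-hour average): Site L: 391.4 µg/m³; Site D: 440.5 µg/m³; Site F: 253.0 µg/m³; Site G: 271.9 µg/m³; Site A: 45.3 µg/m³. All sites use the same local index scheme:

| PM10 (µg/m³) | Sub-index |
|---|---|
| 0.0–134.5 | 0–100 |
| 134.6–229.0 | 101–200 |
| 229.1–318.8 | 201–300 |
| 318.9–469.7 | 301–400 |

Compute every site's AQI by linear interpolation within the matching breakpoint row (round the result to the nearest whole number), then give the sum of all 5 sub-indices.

Site L 391.4: bracket 318.9–469.7 → index 301–400; slope 99/150.8, offset 72.5.
AQI = 301 + 99/150.8·72.5 ≈ 348.60 ⇒ 349.
Site D 440.5: bracket 318.9–469.7 → index 301–400; slope 99/150.8, offset 121.6.
AQI = 301 + 99/150.8·121.6 ≈ 380.83 ⇒ 381.
Site F: 253.0 ∈ [229.1, 318.8] ↔ index [201, 300].
201 + (253.0−229.1)·(300−201)/(318.8−229.1) = 201 + 23.9·99/89.7 ≈ 227.38, so AQI = 227.
Site G: row 229.1–318.8 (AQI 201–300). (300−201)·(271.9−229.1)/(318.8−229.1) + 201 = 99·42.8/89.7 + 201 ≈ 248.24 → 248.
Site A 45.3: bracket 0.0–134.5 → index 0–100; slope 100/134.5, offset 45.3.
AQI = 0 + 100/134.5·45.3 ≈ 33.68 ⇒ 34.
AQIs: Site L=349, Site D=381, Site F=227, Site G=248, Site A=34. Sum = 349 + 381 + 227 + 248 + 34 = 1239.

1239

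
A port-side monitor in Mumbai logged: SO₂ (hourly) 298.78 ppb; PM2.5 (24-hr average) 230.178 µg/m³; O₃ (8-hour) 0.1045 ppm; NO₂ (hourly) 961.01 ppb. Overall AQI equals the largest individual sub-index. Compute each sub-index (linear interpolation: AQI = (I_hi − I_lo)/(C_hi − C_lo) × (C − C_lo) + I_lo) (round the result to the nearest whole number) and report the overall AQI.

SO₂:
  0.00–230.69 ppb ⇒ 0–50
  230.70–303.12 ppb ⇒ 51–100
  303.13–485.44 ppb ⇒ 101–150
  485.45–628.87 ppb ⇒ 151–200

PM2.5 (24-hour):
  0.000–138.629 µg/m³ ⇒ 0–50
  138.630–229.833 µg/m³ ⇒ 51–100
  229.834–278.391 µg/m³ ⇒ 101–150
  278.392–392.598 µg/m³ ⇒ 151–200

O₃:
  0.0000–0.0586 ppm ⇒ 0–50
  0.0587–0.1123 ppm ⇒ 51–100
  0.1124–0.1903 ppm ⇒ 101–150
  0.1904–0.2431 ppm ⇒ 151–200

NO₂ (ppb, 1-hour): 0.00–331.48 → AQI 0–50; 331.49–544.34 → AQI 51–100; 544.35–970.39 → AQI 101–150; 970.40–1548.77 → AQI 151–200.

149

SO₂: 298.78 lies in 230.70–303.12, so I_lo=51, I_hi=100, C_lo=230.70, C_hi=303.12.
(100−51)/(303.12−230.70) × (298.78−230.70) + 51 = 49/72.42 × 68.08 + 51 ≈ 97.06 → 97.
PM2.5: 230.178 ∈ [229.834, 278.391] ↔ index [101, 150].
101 + (230.178−229.834)·(150−101)/(278.391−229.834) = 101 + 0.344·49/48.557 ≈ 101.35, so AQI = 101.
O₃: row 0.0587–0.1123 (AQI 51–100). (100−51)·(0.1045−0.0587)/(0.1123−0.0587) + 51 = 49·0.0458/0.0536 + 51 ≈ 92.87 → 93.
NO₂: row 544.35–970.39 (AQI 101–150). (150−101)·(961.01−544.35)/(970.39−544.35) + 101 = 49·416.66/426.04 + 101 ≈ 148.92 → 149.
Sub-indices: SO₂→97, PM2.5→101, O₃→93, NO₂→149. Overall AQI = max = 149; dominant pollutant is NO₂.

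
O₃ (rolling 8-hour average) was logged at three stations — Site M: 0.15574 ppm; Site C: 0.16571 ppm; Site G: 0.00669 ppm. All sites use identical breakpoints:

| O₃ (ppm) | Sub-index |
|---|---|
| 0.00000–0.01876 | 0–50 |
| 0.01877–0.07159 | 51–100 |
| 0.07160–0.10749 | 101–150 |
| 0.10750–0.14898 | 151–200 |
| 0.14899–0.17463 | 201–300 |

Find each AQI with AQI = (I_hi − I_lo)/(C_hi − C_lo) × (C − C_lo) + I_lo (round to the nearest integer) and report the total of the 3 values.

511

Site M: row 0.14899–0.17463 (AQI 201–300). (300−201)·(0.15574−0.14899)/(0.17463−0.14899) + 201 = 99·0.00675/0.02564 + 201 ≈ 227.06 → 227.
Site C: row 0.14899–0.17463 (AQI 201–300). (300−201)·(0.16571−0.14899)/(0.17463−0.14899) + 201 = 99·0.01672/0.02564 + 201 ≈ 265.56 → 266.
Site G: 0.00669 lies in 0.00000–0.01876, so I_lo=0, I_hi=50, C_lo=0.00000, C_hi=0.01876.
(50−0)/(0.01876−0.00000) × (0.00669−0.00000) + 0 = 50/0.01876 × 0.00669 + 0 ≈ 17.83 → 18.
AQIs: Site M=227, Site C=266, Site G=18. Sum = 227 + 266 + 18 = 511.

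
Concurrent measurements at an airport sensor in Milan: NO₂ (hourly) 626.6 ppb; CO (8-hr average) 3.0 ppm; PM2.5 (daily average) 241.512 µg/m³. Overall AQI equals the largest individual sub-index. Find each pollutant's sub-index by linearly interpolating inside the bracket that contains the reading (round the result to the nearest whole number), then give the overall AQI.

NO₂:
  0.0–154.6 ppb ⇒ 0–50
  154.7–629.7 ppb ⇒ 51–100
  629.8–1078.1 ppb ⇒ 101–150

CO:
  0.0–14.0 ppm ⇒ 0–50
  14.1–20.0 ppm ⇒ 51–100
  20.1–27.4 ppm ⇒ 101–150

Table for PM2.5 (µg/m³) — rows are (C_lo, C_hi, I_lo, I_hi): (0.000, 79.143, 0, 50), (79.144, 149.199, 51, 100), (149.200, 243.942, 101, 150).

149

NO₂: 626.6 lies in 154.7–629.7, so I_lo=51, I_hi=100, C_lo=154.7, C_hi=629.7.
(100−51)/(629.7−154.7) × (626.6−154.7) + 51 = 49/475.0 × 471.9 + 51 ≈ 99.68 → 100.
CO: 3.0 ∈ [0.0, 14.0] ↔ index [0, 50].
0 + (3.0−0.0)·(50−0)/(14.0−0.0) = 0 + 3.0·50/14.0 ≈ 10.71, so AQI = 11.
PM2.5 241.512: bracket 149.200–243.942 → index 101–150; slope 49/94.742, offset 92.312.
AQI = 101 + 49/94.742·92.312 ≈ 148.74 ⇒ 149.
Sub-indices: NO₂→100, CO→11, PM2.5→149. Overall AQI = max = 149; dominant pollutant is PM2.5.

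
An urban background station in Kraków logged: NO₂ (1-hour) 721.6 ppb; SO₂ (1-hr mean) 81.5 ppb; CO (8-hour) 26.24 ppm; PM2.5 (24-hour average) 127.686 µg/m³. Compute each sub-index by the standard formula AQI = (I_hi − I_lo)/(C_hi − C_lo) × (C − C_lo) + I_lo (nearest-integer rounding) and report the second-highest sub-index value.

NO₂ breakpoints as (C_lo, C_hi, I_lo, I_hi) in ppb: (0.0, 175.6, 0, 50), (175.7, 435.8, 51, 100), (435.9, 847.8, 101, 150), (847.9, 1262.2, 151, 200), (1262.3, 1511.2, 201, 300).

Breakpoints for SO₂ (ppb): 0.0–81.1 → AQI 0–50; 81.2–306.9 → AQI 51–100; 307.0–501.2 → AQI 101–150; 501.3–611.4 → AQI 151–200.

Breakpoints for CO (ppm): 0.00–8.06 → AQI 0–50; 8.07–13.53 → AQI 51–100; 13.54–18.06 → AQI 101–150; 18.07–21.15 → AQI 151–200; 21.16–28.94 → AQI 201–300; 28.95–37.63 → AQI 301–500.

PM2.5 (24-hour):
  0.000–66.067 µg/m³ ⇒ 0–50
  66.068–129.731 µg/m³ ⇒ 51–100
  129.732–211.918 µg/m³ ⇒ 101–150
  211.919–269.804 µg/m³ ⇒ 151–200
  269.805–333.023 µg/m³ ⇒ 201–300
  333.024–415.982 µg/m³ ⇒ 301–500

NO₂: 721.6 lies in 435.9–847.8, so I_lo=101, I_hi=150, C_lo=435.9, C_hi=847.8.
(150−101)/(847.8−435.9) × (721.6−435.9) + 101 = 49/411.9 × 285.7 + 101 ≈ 134.99 → 135.
SO₂ 81.5: bracket 81.2–306.9 → index 51–100; slope 49/225.7, offset 0.3.
AQI = 51 + 49/225.7·0.3 ≈ 51.07 ⇒ 51.
CO: 26.24 lies in 21.16–28.94, so I_lo=201, I_hi=300, C_lo=21.16, C_hi=28.94.
(300−201)/(28.94−21.16) × (26.24−21.16) + 201 = 99/7.78 × 5.08 + 201 ≈ 265.64 → 266.
PM2.5: 127.686 ∈ [66.068, 129.731] ↔ index [51, 100].
51 + (127.686−66.068)·(100−51)/(129.731−66.068) = 51 + 61.618·49/63.663 ≈ 98.43, so AQI = 98.
Sub-indices: NO₂→135, SO₂→51, CO→266, PM2.5→98. Ranked high→low: 266, 135, 98, 51. Second-highest sub-index = 135.

135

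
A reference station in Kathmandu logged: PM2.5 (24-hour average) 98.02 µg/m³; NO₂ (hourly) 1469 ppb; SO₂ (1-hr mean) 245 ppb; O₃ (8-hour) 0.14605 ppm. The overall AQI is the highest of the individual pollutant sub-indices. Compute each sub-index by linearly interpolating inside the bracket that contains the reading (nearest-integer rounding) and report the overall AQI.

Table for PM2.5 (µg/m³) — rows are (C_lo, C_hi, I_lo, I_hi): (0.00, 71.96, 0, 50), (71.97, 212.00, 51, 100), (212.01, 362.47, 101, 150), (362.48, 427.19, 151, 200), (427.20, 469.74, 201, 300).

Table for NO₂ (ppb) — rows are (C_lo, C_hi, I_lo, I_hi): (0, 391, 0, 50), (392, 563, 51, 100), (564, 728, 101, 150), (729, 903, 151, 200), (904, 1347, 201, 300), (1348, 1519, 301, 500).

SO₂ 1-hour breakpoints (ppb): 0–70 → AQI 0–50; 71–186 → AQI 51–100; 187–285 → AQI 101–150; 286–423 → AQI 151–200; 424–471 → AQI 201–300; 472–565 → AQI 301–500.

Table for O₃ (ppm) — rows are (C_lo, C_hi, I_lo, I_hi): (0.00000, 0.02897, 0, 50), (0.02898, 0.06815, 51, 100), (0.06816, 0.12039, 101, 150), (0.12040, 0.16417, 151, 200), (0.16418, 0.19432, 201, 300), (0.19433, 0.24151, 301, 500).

442

PM2.5: 98.02 lies in 71.97–212.00, so I_lo=51, I_hi=100, C_lo=71.97, C_hi=212.00.
(100−51)/(212.00−71.97) × (98.02−71.97) + 51 = 49/140.03 × 26.05 + 51 ≈ 60.12 → 60.
NO₂: 1469 ∈ [1348, 1519] ↔ index [301, 500].
301 + (1469−1348)·(500−301)/(1519−1348) = 301 + 121·199/171 ≈ 441.81, so AQI = 442.
SO₂: 245 ∈ [187, 285] ↔ index [101, 150].
101 + (245−187)·(150−101)/(285−187) = 101 + 58·49/98 ≈ 130.00, so AQI = 130.
O₃: row 0.12040–0.16417 (AQI 151–200). (200−151)·(0.14605−0.12040)/(0.16417−0.12040) + 151 = 49·0.02565/0.04377 + 151 ≈ 179.71 → 180.
Sub-indices: PM2.5→60, NO₂→442, SO₂→130, O₃→180. Overall AQI = max = 442; dominant pollutant is NO₂.
AQI 442: Hazardous.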